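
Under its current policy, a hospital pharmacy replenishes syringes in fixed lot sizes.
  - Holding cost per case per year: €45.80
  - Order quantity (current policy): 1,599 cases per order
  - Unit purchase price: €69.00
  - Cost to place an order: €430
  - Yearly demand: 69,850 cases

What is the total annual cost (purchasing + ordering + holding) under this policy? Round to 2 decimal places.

Orders/yr = 69,850/1,599 = 43.684; ordering cost = 43.684 × €430 = €18,783.93
Average inventory = 1,599/2 = 799.5; holding cost = 799.5 × €45.8 = €36,617.10
Purchase cost = D·C = 69,850 × 69 = €4,819,650.00
Total = €18,783.93 + €36,617.10 + €4,819,650.00 = €4,875,051.03

€4,875,051.03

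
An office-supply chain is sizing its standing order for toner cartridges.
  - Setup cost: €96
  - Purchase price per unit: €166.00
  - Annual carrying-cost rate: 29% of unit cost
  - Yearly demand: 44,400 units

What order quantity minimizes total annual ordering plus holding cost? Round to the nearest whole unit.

421 units

H = i·C = 0.29 × €166 = €48.1400 per unit-year
EOQ = √(2DS/H) = √(2 × 44,400 × 96 / 48.14)
    = √(177,083.51) ≈ 420.81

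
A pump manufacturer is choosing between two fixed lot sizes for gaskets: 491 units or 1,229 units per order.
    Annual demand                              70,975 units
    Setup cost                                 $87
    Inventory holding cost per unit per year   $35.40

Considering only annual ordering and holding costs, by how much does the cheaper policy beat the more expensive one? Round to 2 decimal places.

Annual cost at Q: ordering D·S/Q plus holding Q·H/2.
TC(491) = (70,975/491)×87 + (491/2)×35.4 = $21,266.72
TC(1,229) = (70,975/1,229)×87 + (1,229/2)×35.4 = $26,777.57
|ΔTC| = |$21,266.72 − $26,777.57| = $5,510.85

$5,510.85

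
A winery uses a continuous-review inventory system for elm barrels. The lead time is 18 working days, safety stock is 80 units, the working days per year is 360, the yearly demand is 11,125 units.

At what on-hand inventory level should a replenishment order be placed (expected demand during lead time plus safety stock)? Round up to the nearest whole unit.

Daily demand d = 11,125 / 360 = 30.903 units/day
Demand during lead time = 30.903 × 18 = 556.25
Reorder point = 556.25 + 80 = 636.25 → round up

637 units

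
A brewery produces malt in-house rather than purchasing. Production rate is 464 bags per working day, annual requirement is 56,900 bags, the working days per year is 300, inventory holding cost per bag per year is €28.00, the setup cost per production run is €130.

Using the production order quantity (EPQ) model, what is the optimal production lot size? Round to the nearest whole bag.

945 bags

d = 56,900/300 = 189.6667 bags/day;  effective holding cost H(1 − d/p) = 28·(1 − 189.6667/464) = 16.55460
Q* = √(2DS / H_eff) = √(2·56,900·130 / 16.55460) ≈ 945.33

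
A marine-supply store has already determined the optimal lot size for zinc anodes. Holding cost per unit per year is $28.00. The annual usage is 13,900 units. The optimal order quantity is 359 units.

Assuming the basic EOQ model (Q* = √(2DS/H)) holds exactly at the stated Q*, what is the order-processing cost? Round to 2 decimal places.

$129.81

Since Q* = (2DS/H)^½, squaring gives Q*²·H = 2DS.
S = Q²H / (2D) = 359² × 28 / (2 × 13,900) = 129.8082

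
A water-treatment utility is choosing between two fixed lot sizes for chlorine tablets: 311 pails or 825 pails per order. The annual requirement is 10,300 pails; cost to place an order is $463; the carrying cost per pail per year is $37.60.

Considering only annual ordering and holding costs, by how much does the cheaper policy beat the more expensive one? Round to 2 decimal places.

$109.60

For each Q, cost = (D/Q)·S + (Q/2)·H.
TC(311) = (10,300/311)×463 + (311/2)×37.6 = $21,180.88
TC(825) = (10,300/825)×463 + (825/2)×37.6 = $21,290.48
Lots of 311 are cheaper by $109.60.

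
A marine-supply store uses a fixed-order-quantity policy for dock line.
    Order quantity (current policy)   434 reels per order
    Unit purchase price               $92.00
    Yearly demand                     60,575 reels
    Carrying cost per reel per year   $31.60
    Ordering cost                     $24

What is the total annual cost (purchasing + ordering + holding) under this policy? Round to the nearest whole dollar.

$5,583,107

Annual ordering cost = (D/Q)·S = (60,575/434) × 24 = $3,349.77
Annual holding cost  = (Q/2)·H = (434/2) × 31.6 = $6,857.20
Purchase cost = D·C = 60,575 × 92 = $5,572,900.00
Total = $3,349.77 + $6,857.20 + $5,572,900.00 = $5,583,106.97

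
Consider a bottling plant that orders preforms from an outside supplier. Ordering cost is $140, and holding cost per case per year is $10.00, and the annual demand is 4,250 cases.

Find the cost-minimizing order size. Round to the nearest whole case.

Optimal lot size Q* = (2 × 4,250 × $140 / $10)^½ ≈ 344.96

345 cases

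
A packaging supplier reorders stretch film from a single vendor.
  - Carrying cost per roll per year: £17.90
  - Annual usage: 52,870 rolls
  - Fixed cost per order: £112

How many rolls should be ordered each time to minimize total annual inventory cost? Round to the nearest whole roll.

813 rolls

Optimal lot size Q* = (2 × 52,870 × £112 / £17.9)^½ ≈ 813.40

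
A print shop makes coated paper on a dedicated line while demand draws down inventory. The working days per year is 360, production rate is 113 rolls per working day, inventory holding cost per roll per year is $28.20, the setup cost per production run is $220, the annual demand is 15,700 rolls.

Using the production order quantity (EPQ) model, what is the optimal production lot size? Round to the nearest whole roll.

d = 15,700/360 = 43.6111 rolls/day;  effective holding cost H(1 − d/p) = 28.2·(1 − 43.6111/113) = 17.31652
Q* = √(2DS / H_eff) = √(2·15,700·220 / 17.31652) ≈ 631.61

632 rolls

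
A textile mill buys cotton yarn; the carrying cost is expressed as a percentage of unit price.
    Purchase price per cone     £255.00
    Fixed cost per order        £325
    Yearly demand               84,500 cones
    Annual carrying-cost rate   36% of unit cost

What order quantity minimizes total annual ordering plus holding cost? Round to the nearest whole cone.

774 cones

Carrying cost H = £255 × 36% = £91.8000/cone/yr
2DS/H = 2·84,500·325/91.8 = 598,311.55
EOQ = √598,311.55 ≈ 773.51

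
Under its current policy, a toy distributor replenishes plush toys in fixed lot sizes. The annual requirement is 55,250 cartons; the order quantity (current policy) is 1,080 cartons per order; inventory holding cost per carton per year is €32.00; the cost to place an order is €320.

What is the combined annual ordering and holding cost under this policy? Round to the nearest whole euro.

Annual ordering cost = (D/Q)·S = (55,250/1,080) × 320 = €16,370.37
Annual holding cost  = (Q/2)·H = (1,080/2) × 32 = €17,280.00
Total = €16,370.37 + €17,280.00 = €33,650.37

€33,650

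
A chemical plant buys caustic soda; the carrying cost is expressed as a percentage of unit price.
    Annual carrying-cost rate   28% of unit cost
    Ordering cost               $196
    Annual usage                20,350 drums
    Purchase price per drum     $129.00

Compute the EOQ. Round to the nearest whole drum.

470 drums

H = i·C = 0.28 × $129 = $36.1200 per drum-year
2DS/H = 2·20,350·196/36.12 = 220,852.71
EOQ = √220,852.71 ≈ 469.95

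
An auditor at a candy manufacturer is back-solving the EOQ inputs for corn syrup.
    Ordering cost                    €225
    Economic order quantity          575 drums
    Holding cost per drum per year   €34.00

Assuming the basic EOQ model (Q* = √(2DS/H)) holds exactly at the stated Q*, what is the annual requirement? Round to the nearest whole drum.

24,981 drums per year

Since Q* = (2DS/H)^½, squaring gives Q*²·H = 2DS.
D = Q²H / (2S) = 575² × 34 / (2 × 225) = 24,980.56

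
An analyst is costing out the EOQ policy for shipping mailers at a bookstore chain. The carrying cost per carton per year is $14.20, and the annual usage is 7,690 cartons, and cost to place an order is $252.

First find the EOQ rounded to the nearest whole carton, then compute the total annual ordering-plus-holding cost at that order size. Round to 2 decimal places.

$7,418.61

Optimal lot size Q* = (2 × 7,690 × $252 / $14.2)^½ ≈ 522.44 → Q = 522 cartons
Annual ordering cost = (D/Q)·S = (7,690/522) × 252 = $3,712.41
Annual holding cost  = (Q/2)·H = (522/2) × 14.2 = $3,706.20
Total = $3,712.41 + $3,706.20 = $7,418.61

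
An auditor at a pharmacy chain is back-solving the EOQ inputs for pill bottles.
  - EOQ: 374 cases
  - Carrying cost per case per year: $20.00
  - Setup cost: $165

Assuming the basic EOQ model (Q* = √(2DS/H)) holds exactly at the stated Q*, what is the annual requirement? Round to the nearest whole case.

EOQ relation: Q² = 2DS/H, so rearrange for the unknown.
D = Q²H / (2S) = 374² × 20 / (2 × 165) = 8,477.33

8,477 cases per year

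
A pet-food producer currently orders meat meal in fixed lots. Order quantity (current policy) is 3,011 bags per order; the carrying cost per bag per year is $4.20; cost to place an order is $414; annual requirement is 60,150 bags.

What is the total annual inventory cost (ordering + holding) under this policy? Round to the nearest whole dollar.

$14,593

Annual ordering cost = (D/Q)·S = (60,150/3,011) × 414 = $8,270.38
Annual holding cost  = (Q/2)·H = (3,011/2) × 4.2 = $6,323.10
Total = $8,270.38 + $6,323.10 = $14,593.48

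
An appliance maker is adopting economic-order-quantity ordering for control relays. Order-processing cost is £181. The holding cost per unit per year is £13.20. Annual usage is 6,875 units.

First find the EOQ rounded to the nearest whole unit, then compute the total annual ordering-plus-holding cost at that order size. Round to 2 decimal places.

£5,731.62

2DS/H = 2·6,875·181/13.2 = 188,541.67
EOQ = √188,541.67 ≈ 434.21 → Q = 434 units
Annual ordering cost = (D/Q)·S = (6,875/434) × 181 = £2,867.22
Annual holding cost  = (Q/2)·H = (434/2) × 13.2 = £2,864.40
Total = £2,867.22 + £2,864.40 = £5,731.62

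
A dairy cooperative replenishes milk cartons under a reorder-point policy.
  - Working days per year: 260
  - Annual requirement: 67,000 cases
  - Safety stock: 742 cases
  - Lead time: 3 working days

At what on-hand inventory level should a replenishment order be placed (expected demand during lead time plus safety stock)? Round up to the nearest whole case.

Daily demand d = 67,000 / 260 = 257.692 cases/day
Demand during lead time = 257.692 × 3 = 773.08
Reorder point = 773.08 + 742 = 1,515.08 → round up

1,516 cases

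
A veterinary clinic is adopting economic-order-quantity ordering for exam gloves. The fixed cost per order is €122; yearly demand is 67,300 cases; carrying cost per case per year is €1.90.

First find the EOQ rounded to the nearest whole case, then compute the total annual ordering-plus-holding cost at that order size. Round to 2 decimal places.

Q* = √(2·D·S / H) = √(2·67,300·122 / 1.9) = √8,642,736.8 ≈ 2,939.85 → Q = 2,940 cases
Ordering: D/Q × S = 67,300/2,940 × €122 = €2,792.72
Holding:  Q/2 × H = 2,940/2 × €1.9 = €2,793.00
Total = €2,792.72 + €2,793.00 = €5,585.72

€5,585.72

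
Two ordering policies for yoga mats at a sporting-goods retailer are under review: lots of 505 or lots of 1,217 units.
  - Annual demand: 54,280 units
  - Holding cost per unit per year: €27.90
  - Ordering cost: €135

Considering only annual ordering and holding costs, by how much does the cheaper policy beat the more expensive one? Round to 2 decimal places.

€1,443.10

Annual cost at Q: ordering D·S/Q plus holding Q·H/2.
TC(505) = (54,280/505)×135 + (505/2)×27.9 = €21,555.25
TC(1,217) = (54,280/1,217)×135 + (1,217/2)×27.9 = €22,998.35
Lots of 505 are cheaper by €1,443.10.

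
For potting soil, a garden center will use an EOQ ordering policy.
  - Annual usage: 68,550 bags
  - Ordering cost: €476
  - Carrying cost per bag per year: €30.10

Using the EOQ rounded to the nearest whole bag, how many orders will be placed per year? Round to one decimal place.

2DS/H = 2·68,550·476/30.1 = 2,168,093.02
EOQ = √2,168,093.02 ≈ 1,472.44 → Q = 1,472
Orders per year = D/Q = 68,550 / 1,472 = 46.569

46.6 orders per year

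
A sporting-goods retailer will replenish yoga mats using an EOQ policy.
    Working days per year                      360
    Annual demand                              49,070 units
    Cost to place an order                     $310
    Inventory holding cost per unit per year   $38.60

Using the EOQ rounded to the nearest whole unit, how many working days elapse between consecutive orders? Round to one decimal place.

Q* = √(2·D·S / H) = √(2·49,070·310 / 38.6) = √788,171.0 ≈ 887.79 → Q = 888 units
T = Q/D × 360 days = 888/49,070 × 360 = 6.515 days

6.5 days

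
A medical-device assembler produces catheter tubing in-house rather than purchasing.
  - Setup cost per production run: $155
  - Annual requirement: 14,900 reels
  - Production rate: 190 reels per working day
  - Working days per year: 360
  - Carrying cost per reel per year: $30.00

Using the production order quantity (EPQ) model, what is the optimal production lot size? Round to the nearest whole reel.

Daily demand d = 14,900/360 = 41.389; p = 190; 1 − d/p = 0.78216
EPQ = √(2DS / (H(1 − d/p)))
    = √(2 × 14,900 × 155 / (30 × 0.78216)) ≈ 443.67

444 reels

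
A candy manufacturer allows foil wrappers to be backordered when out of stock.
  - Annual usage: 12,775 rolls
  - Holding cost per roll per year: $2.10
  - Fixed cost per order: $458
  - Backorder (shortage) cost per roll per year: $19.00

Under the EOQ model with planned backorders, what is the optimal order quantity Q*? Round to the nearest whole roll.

2,488 rolls

Q* = √(2DS/H) · √((H + b)/b)
   = √(2 × 12,775 × 458 / 2.1) · √((2.1 + 19) / 19)
   = 2,360.579 × 1.0538 ≈ 2,487.61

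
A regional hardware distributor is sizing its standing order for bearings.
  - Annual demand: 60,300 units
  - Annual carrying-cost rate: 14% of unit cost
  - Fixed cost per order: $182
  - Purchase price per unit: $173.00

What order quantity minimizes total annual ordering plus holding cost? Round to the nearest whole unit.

952 units

Holding cost per unit per year: H = 14% × $173 = $24.2200
EOQ = √(2DS/H) = √(2 × 60,300 × 182 / 24.22)
    = √(906,242.77) ≈ 951.97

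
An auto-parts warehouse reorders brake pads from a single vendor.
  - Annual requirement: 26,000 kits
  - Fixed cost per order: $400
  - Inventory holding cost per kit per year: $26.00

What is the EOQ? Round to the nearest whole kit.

894 kits

Q* = √(2·D·S / H) = √(2·26,000·400 / 26) = √800,000.0 ≈ 894.43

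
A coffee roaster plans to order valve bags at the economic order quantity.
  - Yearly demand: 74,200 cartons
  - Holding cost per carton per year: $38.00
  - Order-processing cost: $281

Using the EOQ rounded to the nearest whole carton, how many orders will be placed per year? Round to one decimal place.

Q* = √(2·D·S / H) = √(2·74,200·281 / 38) = √1,097,378.9 ≈ 1,047.56 → Q = 1,048
Orders per year = D/Q = 74,200 / 1,048 = 70.802

70.8 orders per year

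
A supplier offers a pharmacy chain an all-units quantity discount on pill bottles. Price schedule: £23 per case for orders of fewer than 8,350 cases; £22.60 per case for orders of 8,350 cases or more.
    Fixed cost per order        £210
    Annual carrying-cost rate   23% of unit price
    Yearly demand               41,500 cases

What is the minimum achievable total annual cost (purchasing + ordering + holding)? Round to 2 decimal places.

H₁ = 23%×£23 = £5.2900;  H₂ = 23%×£22.60 = £5.1980
EOQ₁ = √(2×41,500×210/5.2900) = 1,815.18  (< 8,350, feasible at tier 1)
EOQ₂ = √(2×41,500×210/5.1980) = 1,831.18  (< 8,350 → use Q = 8,350 at tier-2 price)
TC(tier 1 (EOQ₁), Q≈1,815.2) = £964,102.33
TC(tier 2, Q≈8,350.0) = £960,645.36
Minimum at tier 2: £960,645.36

£960,645.36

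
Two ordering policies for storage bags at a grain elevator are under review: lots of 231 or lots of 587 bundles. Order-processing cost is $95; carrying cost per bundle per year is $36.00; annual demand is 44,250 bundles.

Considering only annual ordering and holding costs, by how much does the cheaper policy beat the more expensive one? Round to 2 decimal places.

$4,628.64

Annual cost at Q: ordering D·S/Q plus holding Q·H/2.
TC(231) = (44,250/231)×95 + (231/2)×36 = $22,356.05
TC(587) = (44,250/587)×95 + (587/2)×36 = $17,727.41
|ΔTC| = |$22,356.05 − $17,727.41| = $4,628.64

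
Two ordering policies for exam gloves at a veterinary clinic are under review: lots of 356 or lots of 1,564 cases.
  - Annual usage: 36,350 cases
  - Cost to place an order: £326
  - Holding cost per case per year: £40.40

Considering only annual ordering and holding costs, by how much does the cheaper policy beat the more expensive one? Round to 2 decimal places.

£1,308.41

For each Q, cost = (D/Q)·S + (Q/2)·H.
TC(356) = (36,350/356)×326 + (356/2)×40.4 = £40,478.00
TC(1,564) = (36,350/1,564)×326 + (1,564/2)×40.4 = £39,169.59
|ΔTC| = |£40,478.00 − £39,169.59| = £1,308.41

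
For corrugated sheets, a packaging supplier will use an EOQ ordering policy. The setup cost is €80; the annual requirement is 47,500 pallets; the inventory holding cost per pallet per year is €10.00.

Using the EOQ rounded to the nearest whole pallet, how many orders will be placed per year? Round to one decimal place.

54.5 orders per year

Optimal lot size Q* = (2 × 47,500 × €80 / €10)^½ ≈ 871.78 → Q = 872
N = D/Q = 47,500/872 ≈ 54.472 orders/yr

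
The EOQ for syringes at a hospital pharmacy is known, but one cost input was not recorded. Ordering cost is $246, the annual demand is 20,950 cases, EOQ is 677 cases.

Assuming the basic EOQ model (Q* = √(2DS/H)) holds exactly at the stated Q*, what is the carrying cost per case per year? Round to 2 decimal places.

$22.49

Since Q* = (2DS/H)^½, squaring gives Q*²·H = 2DS.
H = 2DS / Q² = 2 × 20,950 × 246 / 677² = 22.4891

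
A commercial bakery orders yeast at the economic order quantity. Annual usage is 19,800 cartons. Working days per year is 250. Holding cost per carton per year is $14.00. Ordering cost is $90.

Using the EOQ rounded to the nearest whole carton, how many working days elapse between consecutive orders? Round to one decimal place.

2DS/H = 2·19,800·90/14 = 254,571.43
EOQ = √254,571.43 ≈ 504.55 → Q = 505 cartons
T = Q/D × 250 days = 505/19,800 × 250 = 6.376 days

6.4 days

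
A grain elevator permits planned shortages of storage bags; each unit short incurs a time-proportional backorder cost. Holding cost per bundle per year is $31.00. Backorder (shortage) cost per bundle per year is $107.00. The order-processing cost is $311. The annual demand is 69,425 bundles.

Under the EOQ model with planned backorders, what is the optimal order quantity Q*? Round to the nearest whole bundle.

Q* = √(2DS/H) · √((H + b)/b)
   = √(2 × 69,425 × 311 / 31) · √((31 + 107) / 107)
   = 1,180.245 × 1.1357 ≈ 1,340.36

1,340 bundles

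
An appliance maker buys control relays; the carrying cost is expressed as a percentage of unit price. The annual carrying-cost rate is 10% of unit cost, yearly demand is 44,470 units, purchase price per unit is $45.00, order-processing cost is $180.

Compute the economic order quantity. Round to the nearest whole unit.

1,886 units

Holding cost per unit per year: H = 10% × $45 = $4.5000
EOQ = √(2DS/H) = √(2 × 44,470 × 180 / 4.5)
    = √(3,557,600.00) ≈ 1,886.16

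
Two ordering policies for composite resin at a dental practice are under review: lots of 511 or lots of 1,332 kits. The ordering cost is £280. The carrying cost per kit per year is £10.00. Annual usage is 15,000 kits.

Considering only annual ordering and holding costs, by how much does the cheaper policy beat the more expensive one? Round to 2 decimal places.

For each Q, cost = (D/Q)·S + (Q/2)·H.
TC(511) = (15,000/511)×280 + (511/2)×10 = £10,774.18
TC(1,332) = (15,000/1,332)×280 + (1,332/2)×10 = £9,813.15
|ΔTC| = |£10,774.18 − £9,813.15| = £961.02

£961.02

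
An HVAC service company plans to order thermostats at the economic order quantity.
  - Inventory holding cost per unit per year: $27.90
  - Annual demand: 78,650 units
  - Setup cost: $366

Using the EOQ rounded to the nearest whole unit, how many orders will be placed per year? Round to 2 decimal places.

54.77 orders per year

Q* = √(2·D·S / H) = √(2·78,650·366 / 27.9) = √2,063,505.4 ≈ 1,436.49 → Q = 1,436
Orders per year = D/Q = 78,650 / 1,436 = 54.770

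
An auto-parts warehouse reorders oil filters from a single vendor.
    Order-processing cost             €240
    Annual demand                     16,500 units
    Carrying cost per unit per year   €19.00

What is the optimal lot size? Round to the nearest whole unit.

646 units

Optimal lot size Q* = (2 × 16,500 × €240 / €19)^½ ≈ 645.63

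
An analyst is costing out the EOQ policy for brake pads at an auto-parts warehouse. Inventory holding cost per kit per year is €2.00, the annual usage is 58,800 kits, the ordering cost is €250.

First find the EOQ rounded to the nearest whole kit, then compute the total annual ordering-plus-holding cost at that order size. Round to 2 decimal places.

€7,668.12

Q* = √(2·D·S / H) = √(2·58,800·250 / 2) = √14,700,000.0 ≈ 3,834.06 → Q = 3,834 kits
Orders/yr = 58,800/3,834 = 15.336; ordering cost = 15.336 × €250 = €3,834.12
Average inventory = 3,834/2 = 1917; holding cost = 1917 × €2 = €3,834.00
Total = €3,834.12 + €3,834.00 = €7,668.12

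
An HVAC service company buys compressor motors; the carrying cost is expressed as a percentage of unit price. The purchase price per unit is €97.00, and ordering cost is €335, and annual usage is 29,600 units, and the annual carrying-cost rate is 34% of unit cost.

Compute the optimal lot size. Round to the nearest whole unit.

775 units

Holding cost per unit per year: H = 34% × €97 = €32.9800
2DS/H = 2·29,600·335/32.98 = 601,334.14
EOQ = √601,334.14 ≈ 775.46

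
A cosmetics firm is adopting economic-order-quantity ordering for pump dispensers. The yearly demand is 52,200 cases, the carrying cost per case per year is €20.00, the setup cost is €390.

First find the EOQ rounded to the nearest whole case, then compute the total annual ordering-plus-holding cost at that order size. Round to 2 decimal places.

€28,536.29

2DS/H = 2·52,200·390/20 = 2,035,800.00
EOQ = √2,035,800.00 ≈ 1,426.81 → Q = 1,427 cases
Ordering: D/Q × S = 52,200/1,427 × €390 = €14,266.29
Holding:  Q/2 × H = 1,427/2 × €20 = €14,270.00
Total = €14,266.29 + €14,270.00 = €28,536.29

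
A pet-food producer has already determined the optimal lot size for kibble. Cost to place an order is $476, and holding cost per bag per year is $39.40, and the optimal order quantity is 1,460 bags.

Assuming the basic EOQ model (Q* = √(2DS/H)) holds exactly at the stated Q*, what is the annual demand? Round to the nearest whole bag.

88,220 bags per year

Since Q* = (2DS/H)^½, squaring gives Q*²·H = 2DS.
D = Q²H / (2S) = 1,460² × 39.4 / (2 × 476) = 88,219.58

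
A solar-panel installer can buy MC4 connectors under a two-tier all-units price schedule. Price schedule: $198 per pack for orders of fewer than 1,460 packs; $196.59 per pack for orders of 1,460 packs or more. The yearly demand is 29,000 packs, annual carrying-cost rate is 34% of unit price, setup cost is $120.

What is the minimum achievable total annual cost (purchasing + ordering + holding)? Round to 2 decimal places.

$5,752,287.20

H₁ = 34%×$198 = $67.3200;  H₂ = 34%×$196.59 = $66.8406
EOQ₁ = √(2×29,000×120/67.3200) = 321.54  (< 1,460, feasible at tier 1)
EOQ₂ = √(2×29,000×120/66.8406) = 322.69  (< 1,460 → use Q = 1,460 at tier-2 price)
TC(tier 1 (EOQ₁), Q≈321.5) = $5,763,645.95
TC(tier 2, Q≈1,460.0) = $5,752,287.20
Minimum at tier 2: $5,752,287.20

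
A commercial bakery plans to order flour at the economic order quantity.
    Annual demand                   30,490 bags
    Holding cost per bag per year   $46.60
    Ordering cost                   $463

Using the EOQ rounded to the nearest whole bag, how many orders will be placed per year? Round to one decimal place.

39.2 orders per year

EOQ = √(2DS/H) = √(2 × 30,490 × 463 / 46.6)
    = √(605,874.25) ≈ 778.38 → Q = 778
N = D/Q = 30,490/778 ≈ 39.190 orders/yr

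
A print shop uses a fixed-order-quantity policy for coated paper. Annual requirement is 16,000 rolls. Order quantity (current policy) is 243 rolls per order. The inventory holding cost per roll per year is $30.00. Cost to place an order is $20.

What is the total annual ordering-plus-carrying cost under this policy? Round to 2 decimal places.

$4,961.87

Annual ordering cost = (D/Q)·S = (16,000/243) × 20 = $1,316.87
Annual holding cost  = (Q/2)·H = (243/2) × 30 = $3,645.00
Total = $1,316.87 + $3,645.00 = $4,961.87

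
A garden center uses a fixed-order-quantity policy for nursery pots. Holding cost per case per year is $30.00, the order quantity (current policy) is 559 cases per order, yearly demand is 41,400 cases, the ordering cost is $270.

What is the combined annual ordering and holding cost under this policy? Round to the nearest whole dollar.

$28,381

Annual ordering cost = (D/Q)·S = (41,400/559) × 270 = $19,996.42
Annual holding cost  = (Q/2)·H = (559/2) × 30 = $8,385.00
Total = $19,996.42 + $8,385.00 = $28,381.42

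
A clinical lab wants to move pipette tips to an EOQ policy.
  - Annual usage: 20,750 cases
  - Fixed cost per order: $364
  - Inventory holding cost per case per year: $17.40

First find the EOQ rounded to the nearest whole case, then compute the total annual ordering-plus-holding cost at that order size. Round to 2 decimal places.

$16,212.48

Q* = √(2·D·S / H) = √(2·20,750·364 / 17.4) = √868,160.9 ≈ 931.75 → Q = 932 cases
Orders/yr = 20,750/932 = 22.264; ordering cost = 22.264 × $364 = $8,104.08
Average inventory = 932/2 = 466; holding cost = 466 × $17.4 = $8,108.40
Total = $8,104.08 + $8,108.40 = $16,212.48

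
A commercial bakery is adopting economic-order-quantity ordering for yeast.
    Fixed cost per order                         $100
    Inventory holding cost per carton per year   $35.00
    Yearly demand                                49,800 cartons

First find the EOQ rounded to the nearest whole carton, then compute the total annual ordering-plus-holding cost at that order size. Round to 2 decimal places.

Q* = √(2·D·S / H) = √(2·49,800·100 / 35) = √284,571.4 ≈ 533.45 → Q = 533 cartons
Ordering: D/Q × S = 49,800/533 × $100 = $9,343.34
Holding:  Q/2 × H = 533/2 × $35 = $9,327.50
Total = $9,343.34 + $9,327.50 = $18,670.84

$18,670.84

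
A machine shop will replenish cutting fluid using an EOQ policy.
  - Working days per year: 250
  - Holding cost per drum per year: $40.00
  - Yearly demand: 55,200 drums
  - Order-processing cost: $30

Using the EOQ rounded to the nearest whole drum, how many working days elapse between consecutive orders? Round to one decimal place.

1.3 days

Optimal lot size Q* = (2 × 55,200 × $30 / $40)^½ ≈ 287.75 → Q = 288 drums
Days between orders = 250 / (D/Q) = 250 / 191.667 ≈ 1.304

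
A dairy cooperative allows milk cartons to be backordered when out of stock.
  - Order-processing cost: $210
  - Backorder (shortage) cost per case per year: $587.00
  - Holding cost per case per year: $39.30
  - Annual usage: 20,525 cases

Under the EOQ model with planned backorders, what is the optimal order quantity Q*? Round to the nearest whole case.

484 cases

Q* = √(2DS/H) · √((H + b)/b)
   = √(2 × 20,525 × 210 / 39.3) · √((39.3 + 587) / 587)
   = 468.349 × 1.0329 ≈ 483.77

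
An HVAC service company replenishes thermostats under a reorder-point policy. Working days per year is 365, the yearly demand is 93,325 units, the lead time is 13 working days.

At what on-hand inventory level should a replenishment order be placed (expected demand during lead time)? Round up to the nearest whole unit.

Daily demand d = 93,325 / 365 = 255.685 units/day
Demand during lead time = 255.685 × 13 = 3,323.90
Reorder point = 3,323.90 → round up

3,324 units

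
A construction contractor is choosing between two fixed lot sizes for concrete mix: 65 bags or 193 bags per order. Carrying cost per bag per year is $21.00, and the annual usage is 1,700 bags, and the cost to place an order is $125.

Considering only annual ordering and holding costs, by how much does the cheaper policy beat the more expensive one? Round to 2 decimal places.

$824.19

Annual cost at Q: ordering D·S/Q plus holding Q·H/2.
TC(65) = (1,700/65)×125 + (65/2)×21 = $3,951.73
TC(193) = (1,700/193)×125 + (193/2)×21 = $3,127.54
|ΔTC| = |$3,951.73 − $3,127.54| = $824.19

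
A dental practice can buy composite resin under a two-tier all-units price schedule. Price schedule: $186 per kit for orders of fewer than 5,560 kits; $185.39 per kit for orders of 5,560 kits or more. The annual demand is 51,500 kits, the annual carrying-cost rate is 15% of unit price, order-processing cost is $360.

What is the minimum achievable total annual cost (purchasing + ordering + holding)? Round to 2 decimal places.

H₁ = 15%×$186 = $27.9000;  H₂ = 15%×$185.39 = $27.8085
EOQ₁ = √(2×51,500×360/27.9000) = 1,152.84  (< 5,560, feasible at tier 1)
EOQ₂ = √(2×51,500×360/27.8085) = 1,154.73  (< 5,560 → use Q = 5,560 at tier-2 price)
TC(tier 1 (EOQ₁), Q≈1,152.8) = $9,611,164.14
TC(tier 2, Q≈5,560.0) = $9,628,227.16
Minimum at tier 1 (EOQ₁): $9,611,164.14

$9,611,164.14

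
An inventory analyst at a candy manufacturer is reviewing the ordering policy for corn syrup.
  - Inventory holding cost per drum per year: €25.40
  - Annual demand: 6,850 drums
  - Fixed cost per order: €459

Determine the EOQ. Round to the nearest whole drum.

Optimal lot size Q* = (2 × 6,850 × €459 / €25.4)^½ ≈ 497.56

498 drums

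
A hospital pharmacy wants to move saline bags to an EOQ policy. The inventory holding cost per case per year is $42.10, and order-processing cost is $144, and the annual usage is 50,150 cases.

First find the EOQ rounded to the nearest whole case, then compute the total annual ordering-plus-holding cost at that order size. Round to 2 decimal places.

$24,658.85

Q* = √(2·D·S / H) = √(2·50,150·144 / 42.1) = √343,068.9 ≈ 585.72 → Q = 586 cases
Orders/yr = 50,150/586 = 85.580; ordering cost = 85.580 × $144 = $12,323.55
Average inventory = 586/2 = 293; holding cost = 293 × $42.1 = $12,335.30
Total = $12,323.55 + $12,335.30 = $24,658.85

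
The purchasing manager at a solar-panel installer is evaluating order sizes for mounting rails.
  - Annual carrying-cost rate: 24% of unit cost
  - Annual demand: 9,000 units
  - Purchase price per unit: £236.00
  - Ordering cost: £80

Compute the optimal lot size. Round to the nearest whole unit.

H = i·C = 0.24 × £236 = £56.6400 per unit-year
EOQ = √(2DS/H) = √(2 × 9,000 × 80 / 56.64)
    = √(25,423.73) ≈ 159.45

159 units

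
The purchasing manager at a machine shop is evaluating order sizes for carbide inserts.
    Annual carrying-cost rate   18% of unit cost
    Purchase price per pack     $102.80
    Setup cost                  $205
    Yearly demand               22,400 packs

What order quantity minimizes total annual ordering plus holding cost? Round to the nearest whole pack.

H = i·C = 0.18 × $102.8 = $18.5040 per pack-year
2DS/H = 2·22,400·205/18.504 = 496,325.12
EOQ = √496,325.12 ≈ 704.50

705 packs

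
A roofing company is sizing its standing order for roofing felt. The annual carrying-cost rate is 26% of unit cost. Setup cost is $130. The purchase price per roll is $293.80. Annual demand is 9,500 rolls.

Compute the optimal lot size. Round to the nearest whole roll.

180 rolls

Carrying cost H = $293.8 × 26% = $76.3880/roll/yr
2DS/H = 2·9,500·130/76.388 = 32,334.92
EOQ = √32,334.92 ≈ 179.82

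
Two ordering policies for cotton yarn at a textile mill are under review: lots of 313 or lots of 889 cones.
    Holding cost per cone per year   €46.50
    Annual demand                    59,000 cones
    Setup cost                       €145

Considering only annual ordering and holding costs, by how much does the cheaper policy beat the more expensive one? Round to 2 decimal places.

TC(Q) = (D/Q)S + (Q/2)H
TC(313) = (59,000/313)×145 + (313/2)×46.5 = €34,609.52
TC(889) = (59,000/889)×145 + (889/2)×46.5 = €30,292.42
Lots of 889 are cheaper by €4,317.10.

€4,317.10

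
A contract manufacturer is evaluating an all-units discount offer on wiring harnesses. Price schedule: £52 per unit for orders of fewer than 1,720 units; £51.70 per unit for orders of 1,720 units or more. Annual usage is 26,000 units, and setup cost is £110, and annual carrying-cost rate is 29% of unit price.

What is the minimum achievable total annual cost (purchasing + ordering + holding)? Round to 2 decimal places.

£1,358,756.77

H₁ = 29%×£52 = £15.0800;  H₂ = 29%×£51.70 = £14.9930
EOQ₁ = √(2×26,000×110/15.0800) = 615.88  (< 1,720, feasible at tier 1)
EOQ₂ = √(2×26,000×110/14.9930) = 617.67  (< 1,720 → use Q = 1,720 at tier-2 price)
TC(tier 1 (EOQ₁), Q≈615.9) = £1,361,287.50
TC(tier 2, Q≈1,720.0) = £1,358,756.77
Minimum at tier 2: £1,358,756.77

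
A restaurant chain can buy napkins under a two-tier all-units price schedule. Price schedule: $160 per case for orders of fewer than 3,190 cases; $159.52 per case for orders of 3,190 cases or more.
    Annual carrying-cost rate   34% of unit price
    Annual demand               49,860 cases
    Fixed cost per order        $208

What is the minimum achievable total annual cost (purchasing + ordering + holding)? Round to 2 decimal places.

H₁ = 34%×$160 = $54.4000;  H₂ = 34%×$159.52 = $54.2368
EOQ₁ = √(2×49,860×208/54.4000) = 617.48  (< 3,190, feasible at tier 1)
EOQ₂ = √(2×49,860×208/54.2368) = 618.41  (< 3,190 → use Q = 3,190 at tier-2 price)
TC(tier 1 (EOQ₁), Q≈617.5) = $8,011,190.95
TC(tier 2, Q≈3,190.0) = $8,043,425.96
Minimum at tier 1 (EOQ₁): $8,011,190.95

$8,011,190.95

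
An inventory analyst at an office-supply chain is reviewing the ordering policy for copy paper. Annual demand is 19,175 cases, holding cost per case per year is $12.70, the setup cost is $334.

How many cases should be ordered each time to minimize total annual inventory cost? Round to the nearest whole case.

1,004 cases

2DS/H = 2·19,175·334/12.7 = 1,008,574.80
EOQ = √1,008,574.80 ≈ 1,004.28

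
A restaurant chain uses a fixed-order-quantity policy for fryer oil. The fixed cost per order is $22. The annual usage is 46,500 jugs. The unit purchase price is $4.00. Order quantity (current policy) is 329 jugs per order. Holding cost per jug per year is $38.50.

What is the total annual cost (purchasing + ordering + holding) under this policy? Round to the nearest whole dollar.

Orders/yr = 46,500/329 = 141.337; ordering cost = 141.337 × $22 = $3,109.42
Average inventory = 329/2 = 164.5; holding cost = 164.5 × $38.5 = $6,333.25
Purchase cost = D·C = 46,500 × 4 = $186,000.00
Total = $3,109.42 + $6,333.25 + $186,000.00 = $195,442.67

$195,443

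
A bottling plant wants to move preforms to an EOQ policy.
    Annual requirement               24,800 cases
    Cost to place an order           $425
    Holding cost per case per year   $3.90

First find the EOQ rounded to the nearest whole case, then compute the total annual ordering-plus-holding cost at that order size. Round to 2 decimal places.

Optimal lot size Q* = (2 × 24,800 × $425 / $3.9)^½ ≈ 2,324.89 → Q = 2,325 cases
Orders/yr = 24,800/2,325 = 10.667; ordering cost = 10.667 × $425 = $4,533.33
Average inventory = 2,325/2 = 1162.5; holding cost = 1162.5 × $3.9 = $4,533.75
Total = $4,533.33 + $4,533.75 = $9,067.08

$9,067.08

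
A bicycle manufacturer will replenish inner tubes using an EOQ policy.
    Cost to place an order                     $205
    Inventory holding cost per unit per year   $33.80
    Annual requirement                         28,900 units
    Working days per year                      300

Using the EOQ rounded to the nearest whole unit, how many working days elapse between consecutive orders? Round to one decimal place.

6.1 days

Optimal lot size Q* = (2 × 28,900 × $205 / $33.8)^½ ≈ 592.08 → Q = 592 units
Cycle time = (working days × Q)/D = (300 × 592) / 28,900 = 6.145 days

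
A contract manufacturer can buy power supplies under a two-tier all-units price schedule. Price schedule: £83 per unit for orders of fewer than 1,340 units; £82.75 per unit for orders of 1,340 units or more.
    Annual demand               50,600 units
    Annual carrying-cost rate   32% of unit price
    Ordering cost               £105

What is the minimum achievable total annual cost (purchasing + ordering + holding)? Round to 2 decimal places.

H₁ = 32%×£83 = £26.5600;  H₂ = 32%×£82.75 = £26.4800
EOQ₁ = √(2×50,600×105/26.5600) = 632.52  (< 1,340, feasible at tier 1)
EOQ₂ = √(2×50,600×105/26.4800) = 633.47  (< 1,340 → use Q = 1,340 at tier-2 price)
TC(tier 1 (EOQ₁), Q≈632.5) = £4,216,599.60
TC(tier 2, Q≈1,340.0) = £4,208,856.53
Minimum at tier 2: £4,208,856.53

£4,208,856.53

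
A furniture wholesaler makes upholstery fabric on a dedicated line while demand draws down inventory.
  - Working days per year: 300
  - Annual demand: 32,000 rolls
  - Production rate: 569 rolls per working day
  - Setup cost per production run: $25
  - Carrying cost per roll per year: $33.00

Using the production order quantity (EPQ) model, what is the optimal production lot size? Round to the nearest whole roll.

244 rolls

d = 32,000/300 = 106.6667 rolls/day;  effective holding cost H(1 − d/p) = 33·(1 − 106.6667/569) = 26.81371
Q* = √(2DS / H_eff) = √(2·32,000·25 / 26.81371) ≈ 244.28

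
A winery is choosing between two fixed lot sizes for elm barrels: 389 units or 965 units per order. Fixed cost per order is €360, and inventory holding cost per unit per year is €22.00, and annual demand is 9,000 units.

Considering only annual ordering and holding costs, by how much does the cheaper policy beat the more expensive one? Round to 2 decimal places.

For each Q, cost = (D/Q)·S + (Q/2)·H.
TC(389) = (9,000/389)×360 + (389/2)×22 = €12,608.05
TC(965) = (9,000/965)×360 + (965/2)×22 = €13,972.51
Lots of 389 are cheaper by €1,364.46.

€1,364.46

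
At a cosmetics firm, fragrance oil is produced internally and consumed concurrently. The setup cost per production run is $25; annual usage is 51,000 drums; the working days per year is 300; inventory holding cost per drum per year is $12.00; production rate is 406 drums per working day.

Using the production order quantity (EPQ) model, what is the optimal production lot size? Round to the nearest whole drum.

Daily demand d = 51,000/300 = 170.000; p = 406; 1 − d/p = 0.58128
EPQ = √(2DS / (H(1 − d/p)))
    = √(2 × 51,000 × 25 / (12 × 0.58128)) ≈ 604.63

605 drums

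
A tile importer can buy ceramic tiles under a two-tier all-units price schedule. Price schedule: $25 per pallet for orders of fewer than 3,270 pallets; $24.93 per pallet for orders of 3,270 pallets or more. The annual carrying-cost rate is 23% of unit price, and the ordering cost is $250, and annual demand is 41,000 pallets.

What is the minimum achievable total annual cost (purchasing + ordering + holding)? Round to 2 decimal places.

$1,034,639.48

H₁ = 23%×$25 = $5.7500;  H₂ = 23%×$24.93 = $5.7339
EOQ₁ = √(2×41,000×250/5.7500) = 1,888.18  (< 3,270, feasible at tier 1)
EOQ₂ = √(2×41,000×250/5.7339) = 1,890.83  (< 3,270 → use Q = 3,270 at tier-2 price)
TC(tier 1 (EOQ₁), Q≈1,888.2) = $1,035,857.03
TC(tier 2, Q≈3,270.0) = $1,034,639.48
Minimum at tier 2: $1,034,639.48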